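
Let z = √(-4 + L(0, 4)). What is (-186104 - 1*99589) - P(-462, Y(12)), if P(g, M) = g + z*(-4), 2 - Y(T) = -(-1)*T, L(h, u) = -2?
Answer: -285231 + 4*I*√6 ≈ -2.8523e+5 + 9.798*I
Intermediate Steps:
Y(T) = 2 - T (Y(T) = 2 - (-1)*(-T) = 2 - T)
z = I*√6 (z = √(-4 - 2) = √(-6) = I*√6 ≈ 2.4495*I)
P(g, M) = g - 4*I*√6 (P(g, M) = g + (I*√6)*(-4) = g - 4*I*√6)
(-186104 - 1*99589) - P(-462, Y(12)) = (-186104 - 1*99589) - (-462 - 4*I*√6) = (-186104 - 99589) + (462 + 4*I*√6) = -285693 + (462 + 4*I*√6) = -285231 + 4*I*√6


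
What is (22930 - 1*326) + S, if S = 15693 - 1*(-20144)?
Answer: 58441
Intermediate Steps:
S = 35837 (S = 15693 + 20144 = 35837)
(22930 - 1*326) + S = (22930 - 1*326) + 35837 = (22930 - 326) + 35837 = 22604 + 35837 = 58441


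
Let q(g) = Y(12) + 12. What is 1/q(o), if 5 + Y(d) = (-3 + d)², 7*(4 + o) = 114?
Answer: 1/88 ≈ 0.011364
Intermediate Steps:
o = 86/7 (o = -4 + (⅐)*114 = -4 + 114/7 = 86/7 ≈ 12.286)
Y(d) = -5 + (-3 + d)²
q(g) = 88 (q(g) = (-5 + (-3 + 12)²) + 12 = (-5 + 9²) + 12 = (-5 + 81) + 12 = 76 + 12 = 88)
1/q(o) = 1/88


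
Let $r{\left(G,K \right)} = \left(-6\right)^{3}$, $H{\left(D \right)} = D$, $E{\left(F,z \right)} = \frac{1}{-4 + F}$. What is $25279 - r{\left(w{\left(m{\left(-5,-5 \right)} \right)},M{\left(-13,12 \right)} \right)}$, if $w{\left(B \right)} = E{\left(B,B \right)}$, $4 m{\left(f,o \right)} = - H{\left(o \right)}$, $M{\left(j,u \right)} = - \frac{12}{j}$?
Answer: $25495$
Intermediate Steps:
$m{\left(f,o \right)} = - \frac{o}{4}$ ($m{\left(f,o \right)} = \frac{\left(-1\right) o}{4} = - \frac{o}{4}$)
$w{\left(B \right)} = \frac{1}{-4 + B}$
$r{\left(G,K \right)} = -216$
$25279 - r{\left(w{\left(m{\left(-5,-5 \right)} \right)},M{\left(-13,12 \right)} \right)} = 25279 - -216 = 25279 + 216 = 25495$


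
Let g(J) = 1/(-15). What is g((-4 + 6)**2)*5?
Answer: -1/3 ≈ -0.33333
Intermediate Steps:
g(J) = -1/15
g((-4 + 6)**2)*5 = -1/15*5 = -1/3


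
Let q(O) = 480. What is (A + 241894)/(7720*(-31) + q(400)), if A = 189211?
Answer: -86221/47768 ≈ -1.8050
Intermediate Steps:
(A + 241894)/(7720*(-31) + q(400)) = (189211 + 241894)/(7720*(-31) + 480) = 431105/(-239320 + 480) = 431105/(-238840) = 431105*(-1/238840) = -86221/47768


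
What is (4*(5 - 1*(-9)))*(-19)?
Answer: -1064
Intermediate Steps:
(4*(5 - 1*(-9)))*(-19) = (4*(5 + 9))*(-19) = (4*14)*(-19) = 56*(-19) = -1064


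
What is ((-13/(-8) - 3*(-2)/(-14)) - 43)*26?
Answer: -30433/28 ≈ -1086.9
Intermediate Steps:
((-13/(-8) - 3*(-2)/(-14)) - 43)*26 = ((-13*(-⅛) + 6*(-1/14)) - 43)*26 = ((13/8 - 3/7) - 43)*26 = (67/56 - 43)*26 = -2341/56*26 = -30433/28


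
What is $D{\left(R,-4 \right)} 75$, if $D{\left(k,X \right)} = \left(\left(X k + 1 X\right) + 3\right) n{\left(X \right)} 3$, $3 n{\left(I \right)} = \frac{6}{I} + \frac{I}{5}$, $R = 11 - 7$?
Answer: $\frac{5865}{2} \approx 2932.5$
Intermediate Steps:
$R = 4$ ($R = 11 - 7 = 4$)
$n{\left(I \right)} = \frac{2}{I} + \frac{I}{15}$ ($n{\left(I \right)} = \frac{\frac{6}{I} + \frac{I}{5}}{3} = \frac{2}{I} + \frac{I}{15}$)
$D{\left(k,X \right)} = 3 \left(\frac{2}{X} + \frac{X}{15}\right) \left(3 + X + X k\right)$ ($D{\left(k,X \right)} = \left(\left(X k + 1 X\right) + 3\right) \left(\frac{2}{X} + \frac{X}{15}\right) 3 = \left(\left(X k + X\right) + 3\right) \left(\frac{2}{X} + \frac{X}{15}\right) 3 = \left(\left(X + X k\right) + 3\right) \left(\frac{2}{X} + \frac{X}{15}\right) 3 = \left(3 + X + X k\right) \left(\frac{2}{X} + \frac{X}{15}\right) 3 = \left(\frac{2}{X} + \frac{X}{15}\right) \left(3 + X + X k\right) 3 = 3 \left(\frac{2}{X} + \frac{X}{15}\right) \left(3 + X + X k\right)$)
$D{\left(R,-4 \right)} 75 = \frac{\left(30 + \left(-4\right)^{2}\right) \left(3 - 4 - 16\right)}{5 \left(-4\right)} 75 = \frac{1}{5} \left(- \frac{1}{4}\right) \left(30 + 16\right) \left(3 - 4 - 16\right) 75 = \frac{1}{5} \left(- \frac{1}{4}\right) 46 \left(-17\right) 75 = \frac{391}{10} \cdot 75 = \frac{5865}{2}$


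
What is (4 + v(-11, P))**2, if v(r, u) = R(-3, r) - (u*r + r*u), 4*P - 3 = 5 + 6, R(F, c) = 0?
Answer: 6561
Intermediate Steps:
P = 7/2 (P = 3/4 + (5 + 6)/4 = 3/4 + (1/4)*11 = 3/4 + 11/4 = 7/2 ≈ 3.5000)
v(r, u) = -2*r*u (v(r, u) = 0 - (u*r + r*u) = 0 - (r*u + r*u) = 0 - 2*r*u = -2*r*u)
(4 + v(-11, P))**2 = (4 - 2*(-11)*7/2)**2 = (4 + 77)**2 = 81**2 = 6561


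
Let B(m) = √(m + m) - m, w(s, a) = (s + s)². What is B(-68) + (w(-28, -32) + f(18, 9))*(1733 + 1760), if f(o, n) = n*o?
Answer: 11519982 + 2*I*√34 ≈ 1.152e+7 + 11.662*I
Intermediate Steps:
w(s, a) = 4*s² (w(s, a) = (2*s)² = 4*s²)
B(m) = -m + √2*√m (B(m) = √(2*m) - m = √2*√m - m = -m + √2*√m)
B(-68) + (w(-28, -32) + f(18, 9))*(1733 + 1760) = (-1*(-68) + √2*√(-68)) + (4*(-28)² + 9*18)*(1733 + 1760) = (68 + √2*(2*I*√17)) + (4*784 + 162)*3493 = (68 + 2*I*√34) + (3136 + 162)*3493 = (68 + 2*I*√34) + 3298*3493 = (68 + 2*I*√34) + 11519914 = 11519982 + 2*I*√34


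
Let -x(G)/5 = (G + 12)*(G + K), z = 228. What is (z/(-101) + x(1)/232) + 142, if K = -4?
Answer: 3294143/23432 ≈ 140.58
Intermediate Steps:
x(G) = -5*(-4 + G)*(12 + G) (x(G) = -5*(G + 12)*(G - 4) = -5*(12 + G)*(-4 + G) = -5*(-4 + G)*(12 + G))
(z/(-101) + x(1)/232) + 142 = (228/(-101) + (240 - 40*1 - 5*1²)/232) + 142 = (228*(-1/101) + (240 - 40 - 5*1)*(1/232)) + 142 = (-228/101 + (240 - 40 - 5)*(1/232)) + 142 = (-228/101 + 195*(1/232)) + 142 = (-228/101 + 195/232) + 142 = -33201/23432 + 142 = 3294143/23432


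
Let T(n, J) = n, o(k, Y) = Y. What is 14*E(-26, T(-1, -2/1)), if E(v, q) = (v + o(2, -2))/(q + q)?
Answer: 196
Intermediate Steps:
E(v, q) = (-2 + v)/(2*q) (E(v, q) = (v - 2)/(q + q) = (-2 + v)/((2*q)) = (-2 + v)*(1/(2*q)) = (-2 + v)/(2*q))
14*E(-26, T(-1, -2/1)) = 14*((½)*(-2 - 26)/(-1)) = 14*((½)*(-1)*(-28)) = 14*14 = 196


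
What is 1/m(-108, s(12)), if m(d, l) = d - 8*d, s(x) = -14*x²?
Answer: 1/756 ≈ 0.0013228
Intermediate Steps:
m(d, l) = -7*d
1/m(-108, s(12)) = 1/(-7*(-108)) = 1/756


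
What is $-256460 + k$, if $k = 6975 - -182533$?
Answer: $-66952$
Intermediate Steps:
$k = 189508$ ($k = 6975 + 182533 = 189508$)
$-256460 + k = -256460 + 189508 = -66952$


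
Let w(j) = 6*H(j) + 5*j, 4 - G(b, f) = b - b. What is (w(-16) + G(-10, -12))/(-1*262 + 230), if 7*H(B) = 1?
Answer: 263/112 ≈ 2.3482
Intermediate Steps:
H(B) = 1/7 (H(B) = (1/7)*1 = 1/7)
G(b, f) = 4 (G(b, f) = 4 - (b - b) = 4 - 1*0 = 4 + 0 = 4)
w(j) = 6/7 + 5*j (w(j) = 6*(1/7) + 5*j = 6/7 + 5*j)
(w(-16) + G(-10, -12))/(-1*262 + 230) = ((6/7 + 5*(-16)) + 4)/(-1*262 + 230) = ((6/7 - 80) + 4)/(-262 + 230) = (-554/7 + 4)/(-32) = -526/7*(-1/32) = 263/112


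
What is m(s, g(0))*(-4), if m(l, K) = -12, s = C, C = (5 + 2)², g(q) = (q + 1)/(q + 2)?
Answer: 48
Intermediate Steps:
g(q) = (1 + q)/(2 + q)
C = 49 (C = 7² = 49)
s = 49
m(s, g(0))*(-4) = -12*(-4) = 48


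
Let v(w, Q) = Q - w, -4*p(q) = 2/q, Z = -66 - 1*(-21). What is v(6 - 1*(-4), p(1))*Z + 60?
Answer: 1065/2 ≈ 532.50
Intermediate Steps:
Z = -45 (Z = -66 + 21 = -45)
p(q) = -1/(2*q)
v(6 - 1*(-4), p(1))*Z + 60 = (-½/1 - (6 - 1*(-4)))*(-45) + 60 = (-½*1 - (6 + 4))*(-45) + 60 = (-½ - 1*10)*(-45) + 60 = (-½ - 10)*(-45) + 60 = -21/2*(-45) + 60 = 945/2 + 60 = 1065/2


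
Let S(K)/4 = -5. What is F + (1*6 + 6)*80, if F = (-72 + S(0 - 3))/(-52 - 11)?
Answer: 60572/63 ≈ 961.46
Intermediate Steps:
S(K) = -20 (S(K) = 4*(-5) = -20)
F = 92/63 (F = (-72 - 20)/(-52 - 11) = -92/(-63) = -92*(-1/63) = 92/63 ≈ 1.4603)
F + (1*6 + 6)*80 = 92/63 + (1*6 + 6)*80 = 92/63 + (6 + 6)*80 = 92/63 + 12*80 = 92/63 + 960 = 60572/63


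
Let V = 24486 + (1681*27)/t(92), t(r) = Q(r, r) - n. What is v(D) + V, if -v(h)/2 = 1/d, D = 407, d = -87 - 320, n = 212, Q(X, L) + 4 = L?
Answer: 1217287187/50468 ≈ 24120.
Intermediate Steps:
Q(X, L) = -4 + L
d = -407
t(r) = -216 + r (t(r) = (-4 + r) - 1*212 = (-4 + r) - 212 = -216 + r)
V = 2990877/124 (V = 24486 + (1681*27)/(-216 + 92) = 24486 + 45387/(-124) = 24486 + 45387*(-1/124) = 24486 - 45387/124 = 2990877/124 ≈ 24120.)
v(h) = 2/407 (v(h) = -2/(-407) = -2*(-1/407) = 2/407)
v(D) + V = 2/407 + 2990877/124 = 1217287187/50468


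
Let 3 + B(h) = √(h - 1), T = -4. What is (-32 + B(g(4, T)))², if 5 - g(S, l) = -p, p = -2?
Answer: (35 - √2)² ≈ 1128.0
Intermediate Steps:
g(S, l) = 3 (g(S, l) = 5 - (-1)*(-2) = 5 - 1*2 = 5 - 2 = 3)
B(h) = -3 + √(-1 + h) (B(h) = -3 + √(h - 1) = -3 + √(-1 + h))
(-32 + B(g(4, T)))² = (-32 + (-3 + √(-1 + 3)))² = (-32 + (-3 + √2))² = (-35 + √2)²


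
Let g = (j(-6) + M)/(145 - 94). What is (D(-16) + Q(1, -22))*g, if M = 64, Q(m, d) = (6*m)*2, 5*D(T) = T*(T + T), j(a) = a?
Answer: 33176/255 ≈ 130.10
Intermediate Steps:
D(T) = 2*T²/5 (D(T) = (T*(T + T))/5 = (T*(2*T))/5 = (2*T²)/5 = 2*T²/5)
Q(m, d) = 12*m
g = 58/51 (g = (-6 + 64)/(145 - 94) = 58/51 ≈ 1.1373)
(D(-16) + Q(1, -22))*g = ((⅖)*(-16)² + 12*1)*(58/51) = ((⅖)*256 + 12)*(58/51) = (512/5 + 12)*(58/51) = (572/5)*(58/51) = 33176/255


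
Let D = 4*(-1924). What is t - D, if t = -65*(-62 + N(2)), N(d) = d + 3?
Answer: 11401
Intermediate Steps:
N(d) = 3 + d
t = 3705 (t = -65*(-62 + (3 + 2)) = -65*(-62 + 5) = -65*(-57) = 3705)
D = -7696
t - D = 3705 - 1*(-7696) = 3705 + 7696 = 11401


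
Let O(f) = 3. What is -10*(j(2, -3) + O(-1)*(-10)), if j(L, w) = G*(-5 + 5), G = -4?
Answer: 300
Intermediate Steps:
j(L, w) = 0 (j(L, w) = -4*(-5 + 5) = -4*0 = 0)
-10*(j(2, -3) + O(-1)*(-10)) = -10*(0 + 3*(-10)) = -10*(0 - 30) = -10*(-30) = 300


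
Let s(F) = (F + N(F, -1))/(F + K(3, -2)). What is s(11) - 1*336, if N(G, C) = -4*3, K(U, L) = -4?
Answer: -2353/7 ≈ -336.14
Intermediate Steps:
N(G, C) = -12
s(F) = (-12 + F)/(-4 + F) (s(F) = (F - 12)/(F - 4) = (-12 + F)/(-4 + F))
s(11) - 1*336 = (-12 + 11)/(-4 + 11) - 1*336 = -1/7 - 336 = (⅐)*(-1) - 336 = -⅐ - 336 = -2353/7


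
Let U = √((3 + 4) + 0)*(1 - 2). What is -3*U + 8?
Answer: 8 + 3*√7 ≈ 15.937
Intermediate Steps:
U = -√7 (U = √(7 + 0)*(-1) = √7*(-1) = -√7 ≈ -2.6458)
-3*U + 8 = -(-3)*√7 + 8 = 3*√7 + 8 = 8 + 3*√7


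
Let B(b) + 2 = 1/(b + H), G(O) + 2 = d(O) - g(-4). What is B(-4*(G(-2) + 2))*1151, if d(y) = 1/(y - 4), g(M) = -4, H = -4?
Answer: -136969/58 ≈ -2361.5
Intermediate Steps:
d(y) = 1/(-4 + y)
G(O) = 2 + 1/(-4 + O) (G(O) = -2 + (1/(-4 + O) - 1*(-4)) = -2 + (1/(-4 + O) + 4) = -2 + (4 + 1/(-4 + O)) = 2 + 1/(-4 + O))
B(b) = -2 + 1/(-4 + b) (B(b) = -2 + 1/(b - 4) = -2 + 1/(-4 + b))
B(-4*(G(-2) + 2))*1151 = ((9 - (-8)*((-7 + 2*(-2))/(-4 - 2) + 2))/(-4 - 4*((-7 + 2*(-2))/(-4 - 2) + 2)))*1151 = ((9 - (-8)*((-7 - 4)/(-6) + 2))/(-4 - 4*((-7 - 4)/(-6) + 2)))*1151 = ((9 - (-8)*(-⅙*(-11) + 2))/(-4 - 4*(-⅙*(-11) + 2)))*1151 = ((9 - (-8)*(11/6 + 2))/(-4 - 4*(11/6 + 2)))*1151 = ((9 - (-8)*23/6)/(-4 - 4*23/6))*1151 = ((9 - 2*(-46/3))/(-4 - 46/3))*1151 = ((9 + 92/3)/(-58/3))*1151 = -3/58*119/3*1151 = -119/58*1151 = -136969/58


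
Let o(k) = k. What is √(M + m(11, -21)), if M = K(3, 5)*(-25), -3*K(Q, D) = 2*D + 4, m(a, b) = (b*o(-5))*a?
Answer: √11445/3 ≈ 35.660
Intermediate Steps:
m(a, b) = -5*a*b (m(a, b) = (b*(-5))*a = (-5*b)*a = -5*a*b)
K(Q, D) = -4/3 - 2*D/3 (K(Q, D) = -(2*D + 4)/3 = -(4 + 2*D)/3 = -4/3 - 2*D/3)
M = 350/3 (M = (-4/3 - ⅔*5)*(-25) = (-4/3 - 10/3)*(-25) = -14/3*(-25) = 350/3 ≈ 116.67)
√(M + m(11, -21)) = √(350/3 - 5*11*(-21)) = √(350/3 + 1155) = √(3815/3) = √11445/3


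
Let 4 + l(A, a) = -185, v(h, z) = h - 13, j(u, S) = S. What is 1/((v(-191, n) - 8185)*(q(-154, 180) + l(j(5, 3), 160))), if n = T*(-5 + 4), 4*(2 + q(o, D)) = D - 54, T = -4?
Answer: 2/2676091 ≈ 7.4736e-7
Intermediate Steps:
q(o, D) = -31/2 + D/4 (q(o, D) = -2 + (D - 54)/4 = -2 + (-54 + D)/4 = -2 + (-27/2 + D/4) = -31/2 + D/4)
n = 4 (n = -4*(-5 + 4) = -4*(-1) = 4)
v(h, z) = -13 + h
l(A, a) = -189 (l(A, a) = -4 - 185 = -189)
1/((v(-191, n) - 8185)*(q(-154, 180) + l(j(5, 3), 160))) = 1/(((-13 - 191) - 8185)*((-31/2 + (1/4)*180) - 189)) = 1/((-204 - 8185)*((-31/2 + 45) - 189)) = 1/(-8389*(59/2 - 189)) = 1/(-8389*(-319/2)) = 1/(2676091/2) = 2/2676091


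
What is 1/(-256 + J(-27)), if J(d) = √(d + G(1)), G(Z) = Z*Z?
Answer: -128/32781 - I*√26/65562 ≈ -0.0039047 - 7.7774e-5*I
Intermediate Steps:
G(Z) = Z²
J(d) = √(1 + d) (J(d) = √(d + 1²) = √(d + 1) = √(1 + d))
1/(-256 + J(-27)) = 1/(-256 + √(1 - 27)) = 1/(-256 + √(-26)) = 1/(-256 + I*√26)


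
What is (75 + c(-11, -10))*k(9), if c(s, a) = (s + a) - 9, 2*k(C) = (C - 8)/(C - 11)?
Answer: -45/4 ≈ -11.250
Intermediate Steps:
k(C) = (-8 + C)/(2*(-11 + C)) (k(C) = ((C - 8)/(C - 11))/2 = ((-8 + C)/(-11 + C))/2 = (-8 + C)/(2*(-11 + C)))
c(s, a) = -9 + a + s (c(s, a) = (a + s) - 9 = -9 + a + s)
(75 + c(-11, -10))*k(9) = (75 + (-9 - 10 - 11))*((-8 + 9)/(2*(-11 + 9))) = (75 - 30)*((1/2)*1/(-2)) = 45*((1/2)*(-1/2)*1) = 45*(-1/4) = -45/4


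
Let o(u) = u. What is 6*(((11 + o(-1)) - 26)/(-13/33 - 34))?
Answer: 3168/1135 ≈ 2.7912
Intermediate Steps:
6*(((11 + o(-1)) - 26)/(-13/33 - 34)) = 6*(((11 - 1) - 26)/(-13/33 - 34)) = 6*((10 - 26)/(-13*1/33 - 34)) = 6*(-16/(-13/33 - 34)) = 6*(-16/(-1135/33)) = 6*(-16*(-33/1135)) = 6*(528/1135) = 3168/1135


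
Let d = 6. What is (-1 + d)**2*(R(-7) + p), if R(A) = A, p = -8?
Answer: -375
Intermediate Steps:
(-1 + d)**2*(R(-7) + p) = (-1 + 6)**2*(-7 - 8) = 5**2*(-15) = 25*(-15) = -375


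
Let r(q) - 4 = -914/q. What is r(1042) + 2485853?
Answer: 1295131040/521 ≈ 2.4859e+6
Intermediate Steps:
r(q) = 4 - 914/q
r(1042) + 2485853 = (4 - 914/1042) + 2485853 = (4 - 914*1/1042) + 2485853 = (4 - 457/521) + 2485853 = 1627/521 + 2485853 = 1295131040/521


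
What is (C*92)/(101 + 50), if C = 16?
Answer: 1472/151 ≈ 9.7483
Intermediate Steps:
(C*92)/(101 + 50) = (16*92)/(101 + 50) = 1472/151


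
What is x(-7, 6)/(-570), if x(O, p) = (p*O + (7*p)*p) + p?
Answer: -36/95 ≈ -0.37895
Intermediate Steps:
x(O, p) = p + 7*p² + O*p (x(O, p) = (O*p + 7*p²) + p = (7*p² + O*p) + p = p + 7*p² + O*p)
x(-7, 6)/(-570) = (6*(1 - 7 + 7*6))/(-570) = (6*(1 - 7 + 42))*(-1/570) = (6*36)*(-1/570) = 216*(-1/570) = -36/95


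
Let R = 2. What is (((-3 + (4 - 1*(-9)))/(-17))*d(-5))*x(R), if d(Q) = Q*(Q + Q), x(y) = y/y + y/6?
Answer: -2000/51 ≈ -39.216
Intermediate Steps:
x(y) = 1 + y/6 (x(y) = 1 + y*(1/6) = 1 + y/6)
d(Q) = 2*Q**2 (d(Q) = Q*(2*Q) = 2*Q**2)
(((-3 + (4 - 1*(-9)))/(-17))*d(-5))*x(R) = (((-3 + (4 - 1*(-9)))/(-17))*(2*(-5)**2))*(1 + (1/6)*2) = (((-3 + (4 + 9))*(-1/17))*(2*25))*(1 + 1/3) = (((-3 + 13)*(-1/17))*50)*(4/3) = ((10*(-1/17))*50)*(4/3) = -10/17*50*(4/3) = -500/17*4/3 = -2000/51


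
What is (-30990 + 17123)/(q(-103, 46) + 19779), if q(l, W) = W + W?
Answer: -13867/19871 ≈ -0.69785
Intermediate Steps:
q(l, W) = 2*W
(-30990 + 17123)/(q(-103, 46) + 19779) = (-30990 + 17123)/(2*46 + 19779) = -13867/(92 + 19779) = -13867/19871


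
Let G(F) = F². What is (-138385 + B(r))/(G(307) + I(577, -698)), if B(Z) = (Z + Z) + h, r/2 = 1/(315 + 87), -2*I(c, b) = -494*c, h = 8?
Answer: -27813775/47590368 ≈ -0.58444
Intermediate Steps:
I(c, b) = 247*c (I(c, b) = -(-247)*c = 247*c)
r = 1/201 (r = 2/(315 + 87) = 2/402 = 2*(1/402) = 1/201 ≈ 0.0049751)
B(Z) = 8 + 2*Z (B(Z) = (Z + Z) + 8 = 2*Z + 8 = 8 + 2*Z)
(-138385 + B(r))/(G(307) + I(577, -698)) = (-138385 + (8 + 2*(1/201)))/(307² + 247*577) = (-138385 + (8 + 2/201))/(94249 + 142519) = (-138385 + 1610/201)/236768 = -27813775/201*1/236768 = -27813775/47590368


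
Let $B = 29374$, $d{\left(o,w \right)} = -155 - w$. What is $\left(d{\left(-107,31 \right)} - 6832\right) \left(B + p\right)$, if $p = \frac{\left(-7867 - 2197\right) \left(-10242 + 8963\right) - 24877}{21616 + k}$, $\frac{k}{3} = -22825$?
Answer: $- \frac{9569669616166}{46859} \approx -2.0422 \cdot 10^{8}$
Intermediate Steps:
$k = -68475$ ($k = 3 \left(-22825\right) = -68475$)
$p = - \frac{12846979}{46859}$ ($p = \frac{\left(-7867 - 2197\right) \left(-10242 + 8963\right) - 24877}{21616 - 68475} = \frac{\left(-10064\right) \left(-1279\right) - 24877}{-46859} = \left(12871856 - 24877\right) \left(- \frac{1}{46859}\right) = 12846979 \left(- \frac{1}{46859}\right) = - \frac{12846979}{46859} \approx -274.16$)
$\left(d{\left(-107,31 \right)} - 6832\right) \left(B + p\right) = \left(\left(-155 - 31\right) - 6832\right) \left(29374 - \frac{12846979}{46859}\right) = \left(\left(-155 - 31\right) - 6832\right) \frac{1363589287}{46859} = \left(-186 - 6832\right) \frac{1363589287}{46859} = \left(-7018\right) \frac{1363589287}{46859} = - \frac{9569669616166}{46859}$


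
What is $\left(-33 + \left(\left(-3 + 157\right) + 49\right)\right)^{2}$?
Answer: $28900$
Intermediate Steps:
$\left(-33 + \left(\left(-3 + 157\right) + 49\right)\right)^{2} = \left(-33 + \left(154 + 49\right)\right)^{2} = \left(-33 + 203\right)^{2} = 170^{2} = 28900$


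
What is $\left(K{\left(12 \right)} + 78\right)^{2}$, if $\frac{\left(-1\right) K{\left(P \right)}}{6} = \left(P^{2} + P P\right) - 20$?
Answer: $2340900$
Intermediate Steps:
$K{\left(P \right)} = 120 - 12 P^{2}$ ($K{\left(P \right)} = - 6 \left(\left(P^{2} + P P\right) - 20\right) = - 6 \left(\left(P^{2} + P^{2}\right) - 20\right) = - 6 \left(2 P^{2} - 20\right) = - 6 \left(-20 + 2 P^{2}\right) = 120 - 12 P^{2}$)
$\left(K{\left(12 \right)} + 78\right)^{2} = \left(\left(120 - 12 \cdot 12^{2}\right) + 78\right)^{2} = \left(\left(120 - 1728\right) + 78\right)^{2} = \left(-1608 + 78\right)^{2} = \left(-1530\right)^{2} = 2340900$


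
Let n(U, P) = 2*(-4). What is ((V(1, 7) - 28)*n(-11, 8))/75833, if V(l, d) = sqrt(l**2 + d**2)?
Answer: 224/75833 - 40*sqrt(2)/75833 ≈ 0.0022079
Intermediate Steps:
n(U, P) = -8
V(l, d) = sqrt(d**2 + l**2)
((V(1, 7) - 28)*n(-11, 8))/75833 = ((sqrt(7**2 + 1**2) - 28)*(-8))/75833 = ((sqrt(49 + 1) - 28)*(-8))*(1/75833) = ((sqrt(50) - 28)*(-8))*(1/75833) = ((5*sqrt(2) - 28)*(-8))*(1/75833) = ((-28 + 5*sqrt(2))*(-8))*(1/75833) = (224 - 40*sqrt(2))*(1/75833) = 224/75833 - 40*sqrt(2)/75833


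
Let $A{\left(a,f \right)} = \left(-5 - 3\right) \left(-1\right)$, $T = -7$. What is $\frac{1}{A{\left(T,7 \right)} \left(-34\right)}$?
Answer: $- \frac{1}{272} \approx -0.0036765$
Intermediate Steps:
$A{\left(a,f \right)} = 8$ ($A{\left(a,f \right)} = \left(-8\right) \left(-1\right) = 8$)
$\frac{1}{A{\left(T,7 \right)} \left(-34\right)} = \frac{1}{8 \left(-34\right)} = \frac{1}{-272} = - \frac{1}{272}$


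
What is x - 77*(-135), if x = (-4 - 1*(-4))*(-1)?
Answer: 10395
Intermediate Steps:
x = 0 (x = (-4 + 4)*(-1) = 0*(-1) = 0)
x - 77*(-135) = 0 - 77*(-135) = 0 + 10395 = 10395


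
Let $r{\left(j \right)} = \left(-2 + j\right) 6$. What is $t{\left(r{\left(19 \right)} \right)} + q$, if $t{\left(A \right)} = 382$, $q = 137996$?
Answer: $138378$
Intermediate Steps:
$r{\left(j \right)} = -12 + 6 j$
$t{\left(r{\left(19 \right)} \right)} + q = 382 + 137996 = 138378$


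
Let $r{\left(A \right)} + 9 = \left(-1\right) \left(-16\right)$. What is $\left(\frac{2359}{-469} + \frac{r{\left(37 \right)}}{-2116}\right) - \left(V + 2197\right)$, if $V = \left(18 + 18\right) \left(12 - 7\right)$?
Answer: $- \frac{337705605}{141772} \approx -2382.0$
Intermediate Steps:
$r{\left(A \right)} = 7$ ($r{\left(A \right)} = -9 - -16 = -9 + 16 = 7$)
$V = 180$ ($V = 36 \cdot 5 = 180$)
$\left(\frac{2359}{-469} + \frac{r{\left(37 \right)}}{-2116}\right) - \left(V + 2197\right) = \left(\frac{2359}{-469} + \frac{7}{-2116}\right) - \left(180 + 2197\right) = \left(2359 \left(- \frac{1}{469}\right) + 7 \left(- \frac{1}{2116}\right)\right) - 2377 = \left(- \frac{337}{67} - \frac{7}{2116}\right) - 2377 = - \frac{713561}{141772} - 2377 = - \frac{337705605}{141772}$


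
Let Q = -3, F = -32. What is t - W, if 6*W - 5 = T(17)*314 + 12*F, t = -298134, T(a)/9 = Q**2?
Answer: -1813859/6 ≈ -3.0231e+5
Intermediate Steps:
T(a) = 81 (T(a) = 9*(-3)**2 = 9*9 = 81)
W = 25055/6 (W = 5/6 + (81*314 + 12*(-32))/6 = 5/6 + (25434 - 384)/6 = 5/6 + (1/6)*25050 = 5/6 + 4175 = 25055/6 ≈ 4175.8)
t - W = -298134 - 1*25055/6 = -298134 - 25055/6 = -1813859/6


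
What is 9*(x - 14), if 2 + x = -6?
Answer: -198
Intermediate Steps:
x = -8 (x = -2 - 6 = -8)
9*(x - 14) = 9*(-8 - 14) = 9*(-22) = -198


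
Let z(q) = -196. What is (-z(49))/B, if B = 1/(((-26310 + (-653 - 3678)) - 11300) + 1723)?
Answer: -7882728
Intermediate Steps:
B = -1/40218 (B = 1/(((-26310 - 4331) - 11300) + 1723) = 1/((-30641 - 11300) + 1723) = 1/(-41941 + 1723) = 1/(-40218) = -1/40218 ≈ -2.4864e-5)
(-z(49))/B = (-1*(-196))/(-1/40218) = 196*(-40218) = -7882728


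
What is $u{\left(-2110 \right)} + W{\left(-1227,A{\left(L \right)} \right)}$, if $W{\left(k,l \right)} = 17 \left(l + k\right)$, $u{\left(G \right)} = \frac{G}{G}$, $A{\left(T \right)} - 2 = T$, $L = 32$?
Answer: $-20280$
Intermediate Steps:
$A{\left(T \right)} = 2 + T$
$u{\left(G \right)} = 1$
$W{\left(k,l \right)} = 17 k + 17 l$ ($W{\left(k,l \right)} = 17 \left(k + l\right) = 17 k + 17 l$)
$u{\left(-2110 \right)} + W{\left(-1227,A{\left(L \right)} \right)} = 1 + \left(17 \left(-1227\right) + 17 \left(2 + 32\right)\right) = 1 + \left(-20859 + 17 \cdot 34\right) = 1 + \left(-20859 + 578\right) = 1 - 20281 = -20280$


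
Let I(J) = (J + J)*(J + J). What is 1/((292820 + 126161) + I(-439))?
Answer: 1/1189865 ≈ 8.4043e-7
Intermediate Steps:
I(J) = 4*J² (I(J) = (2*J)*(2*J) = 4*J²)
1/((292820 + 126161) + I(-439)) = 1/((292820 + 126161) + 4*(-439)²) = 1/(418981 + 4*192721) = 1/(418981 + 770884) = 1/1189865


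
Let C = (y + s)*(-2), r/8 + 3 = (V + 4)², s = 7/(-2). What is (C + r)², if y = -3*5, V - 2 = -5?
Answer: 441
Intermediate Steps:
V = -3 (V = 2 - 5 = -3)
y = -15
s = -7/2 (s = 7*(-½) = -7/2 ≈ -3.5000)
r = -16 (r = -24 + 8*(-3 + 4)² = -24 + 8*1² = -24 + 8*1 = -24 + 8 = -16)
C = 37 (C = (-15 - 7/2)*(-2) = -37/2*(-2) = 37)
(C + r)² = (37 - 16)² = 21² = 441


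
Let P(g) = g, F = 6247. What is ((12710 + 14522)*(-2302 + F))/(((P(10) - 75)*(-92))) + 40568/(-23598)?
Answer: 2755321964/153387 ≈ 17963.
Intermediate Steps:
((12710 + 14522)*(-2302 + F))/(((P(10) - 75)*(-92))) + 40568/(-23598) = ((12710 + 14522)*(-2302 + 6247))/(((10 - 75)*(-92))) + 40568/(-23598) = (27232*3945)/((-65*(-92))) + 40568*(-1/23598) = 107430240/5980 - 20284/11799 = 107430240*(1/5980) - 20284/11799 = 233544/13 - 20284/11799 = 2755321964/153387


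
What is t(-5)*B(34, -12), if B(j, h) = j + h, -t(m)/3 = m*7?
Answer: 2310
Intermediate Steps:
t(m) = -21*m (t(m) = -3*m*7 = -21*m)
B(j, h) = h + j
t(-5)*B(34, -12) = (-21*(-5))*(-12 + 34) = 105*22 = 2310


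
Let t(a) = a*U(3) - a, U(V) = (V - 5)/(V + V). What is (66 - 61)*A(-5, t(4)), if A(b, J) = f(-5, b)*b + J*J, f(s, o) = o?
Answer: 2405/9 ≈ 267.22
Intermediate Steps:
U(V) = (-5 + V)/(2*V) (U(V) = (-5 + V)/((2*V)) = (-5 + V)*(1/(2*V)) = (-5 + V)/(2*V))
t(a) = -4*a/3 (t(a) = a*((1/2)*(-5 + 3)/3) - a = a*((1/2)*(1/3)*(-2)) - a = a*(-1/3) - a = -a/3 - a = -4*a/3)
A(b, J) = J**2 + b**2 (A(b, J) = b*b + J*J = b**2 + J**2 = J**2 + b**2)
(66 - 61)*A(-5, t(4)) = (66 - 61)*((-4/3*4)**2 + (-5)**2) = 5*((-16/3)**2 + 25) = 5*(256/9 + 25) = 5*(481/9) = 2405/9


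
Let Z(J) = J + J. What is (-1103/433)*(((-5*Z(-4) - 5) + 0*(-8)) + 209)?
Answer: -269132/433 ≈ -621.55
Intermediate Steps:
Z(J) = 2*J
(-1103/433)*(((-5*Z(-4) - 5) + 0*(-8)) + 209) = (-1103/433)*(((-10*(-4) - 5) + 0*(-8)) + 209) = (-1103*1/433)*(((-5*(-8) - 5) + 0) + 209) = -1103*(((40 - 5) + 0) + 209)/433 = -1103*((35 + 0) + 209)/433 = -1103*(35 + 209)/433 = -1103/433*244 = -269132/433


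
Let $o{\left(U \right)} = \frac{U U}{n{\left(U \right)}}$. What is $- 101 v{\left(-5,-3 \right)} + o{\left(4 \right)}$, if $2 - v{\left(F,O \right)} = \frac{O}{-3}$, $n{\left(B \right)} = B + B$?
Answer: $-99$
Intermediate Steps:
$n{\left(B \right)} = 2 B$
$v{\left(F,O \right)} = 2 + \frac{O}{3}$ ($v{\left(F,O \right)} = 2 - \frac{O}{-3} = 2 - O \left(- \frac{1}{3}\right) = 2 - - \frac{O}{3} = 2 + \frac{O}{3}$)
$o{\left(U \right)} = \frac{U}{2}$ ($o{\left(U \right)} = \frac{U U}{2 U} = U^{2} \frac{1}{2 U} = \frac{U}{2}$)
$- 101 v{\left(-5,-3 \right)} + o{\left(4 \right)} = - 101 \left(2 + \frac{1}{3} \left(-3\right)\right) + \frac{1}{2} \cdot 4 = - 101 \left(2 - 1\right) + 2 = \left(-101\right) 1 + 2 = -101 + 2 = -99$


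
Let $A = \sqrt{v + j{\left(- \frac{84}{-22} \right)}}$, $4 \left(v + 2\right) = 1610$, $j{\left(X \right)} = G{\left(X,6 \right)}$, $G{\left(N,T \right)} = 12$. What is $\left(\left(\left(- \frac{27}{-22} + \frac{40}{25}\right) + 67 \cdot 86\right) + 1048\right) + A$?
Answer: $\frac{749411}{110} + \frac{5 \sqrt{66}}{2} \approx 6833.1$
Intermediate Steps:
$j{\left(X \right)} = 12$
$v = \frac{801}{2}$ ($v = -2 + \frac{1}{4} \cdot 1610 = -2 + \frac{805}{2} = \frac{801}{2} \approx 400.5$)
$A = \frac{5 \sqrt{66}}{2}$ ($A = \sqrt{\frac{801}{2} + 12} = \sqrt{\frac{825}{2}} = \frac{5 \sqrt{66}}{2} \approx 20.31$)
$\left(\left(\left(- \frac{27}{-22} + \frac{40}{25}\right) + 67 \cdot 86\right) + 1048\right) + A = \left(\left(\left(- \frac{27}{-22} + \frac{40}{25}\right) + 67 \cdot 86\right) + 1048\right) + \frac{5 \sqrt{66}}{2} = \left(\left(\left(\left(-27\right) \left(- \frac{1}{22}\right) + 40 \cdot \frac{1}{25}\right) + 5762\right) + 1048\right) + \frac{5 \sqrt{66}}{2} = \left(\left(\left(\frac{27}{22} + \frac{8}{5}\right) + 5762\right) + 1048\right) + \frac{5 \sqrt{66}}{2} = \left(\left(\frac{311}{110} + 5762\right) + 1048\right) + \frac{5 \sqrt{66}}{2} = \left(\frac{634131}{110} + 1048\right) + \frac{5 \sqrt{66}}{2} = \frac{749411}{110} + \frac{5 \sqrt{66}}{2}$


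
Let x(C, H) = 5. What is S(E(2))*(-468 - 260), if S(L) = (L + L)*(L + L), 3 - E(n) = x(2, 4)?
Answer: -11648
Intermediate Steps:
E(n) = -2 (E(n) = 3 - 1*5 = 3 - 5 = -2)
S(L) = 4*L² (S(L) = (2*L)*(2*L) = 4*L²)
S(E(2))*(-468 - 260) = (4*(-2)²)*(-468 - 260) = (4*4)*(-728) = 16*(-728) = -11648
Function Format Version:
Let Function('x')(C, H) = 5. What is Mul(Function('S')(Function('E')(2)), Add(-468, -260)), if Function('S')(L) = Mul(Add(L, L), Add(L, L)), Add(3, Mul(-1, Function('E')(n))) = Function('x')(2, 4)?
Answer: -11648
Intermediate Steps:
Function('E')(n) = -2 (Function('E')(n) = Add(3, Mul(-1, 5)) = Add(3, -5) = -2)
Function('S')(L) = Mul(4, Pow(L, 2)) (Function('S')(L) = Mul(Mul(2, L), Mul(2, L)) = Mul(4, Pow(L, 2)))
Mul(Function('S')(Function('E')(2)), Add(-468, -260)) = Mul(Mul(4, Pow(-2, 2)), Add(-468, -260)) = Mul(Mul(4, 4), -728) = Mul(16, -728) = -11648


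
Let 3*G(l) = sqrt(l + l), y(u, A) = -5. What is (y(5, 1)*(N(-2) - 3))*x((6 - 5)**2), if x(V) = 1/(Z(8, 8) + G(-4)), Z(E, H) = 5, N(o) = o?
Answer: 1125/233 - 150*I*sqrt(2)/233 ≈ 4.8283 - 0.91044*I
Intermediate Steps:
G(l) = sqrt(2)*sqrt(l)/3 (G(l) = sqrt(l + l)/3 = sqrt(2*l)/3 = (sqrt(2)*sqrt(l))/3 = sqrt(2)*sqrt(l)/3)
x(V) = 1/(5 + 2*I*sqrt(2)/3) (x(V) = 1/(5 + sqrt(2)*sqrt(-4)/3) = 1/(5 + sqrt(2)*(2*I)/3) = 1/(5 + 2*I*sqrt(2)/3))
(y(5, 1)*(N(-2) - 3))*x((6 - 5)**2) = (-5*(-2 - 3))*(45/233 - 6*I*sqrt(2)/233) = (-5*(-5))*(45/233 - 6*I*sqrt(2)/233) = 25*(45/233 - 6*I*sqrt(2)/233) = 1125/233 - 150*I*sqrt(2)/233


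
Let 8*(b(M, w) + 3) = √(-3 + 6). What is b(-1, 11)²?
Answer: (24 - √3)²/64 ≈ 7.7478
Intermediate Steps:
b(M, w) = -3 + √3/8 (b(M, w) = -3 + √(-3 + 6)/8 = -3 + √3/8)
b(-1, 11)² = (-3 + √3/8)²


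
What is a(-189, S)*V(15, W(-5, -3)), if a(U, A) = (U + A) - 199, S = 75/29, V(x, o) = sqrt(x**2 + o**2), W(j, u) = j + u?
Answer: -190009/29 ≈ -6552.0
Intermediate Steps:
V(x, o) = sqrt(o**2 + x**2)
S = 75/29 (S = 75*(1/29) = 75/29 ≈ 2.5862)
a(U, A) = -199 + A + U (a(U, A) = (A + U) - 199 = -199 + A + U)
a(-189, S)*V(15, W(-5, -3)) = (-199 + 75/29 - 189)*sqrt((-5 - 3)**2 + 15**2) = -11177*sqrt((-8)**2 + 225)/29 = -11177*sqrt(64 + 225)/29 = -11177*sqrt(289)/29 = -11177/29*17 = -190009/29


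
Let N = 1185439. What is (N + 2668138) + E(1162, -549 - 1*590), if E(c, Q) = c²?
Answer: 5203821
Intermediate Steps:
(N + 2668138) + E(1162, -549 - 1*590) = (1185439 + 2668138) + 1162² = 3853577 + 1350244 = 5203821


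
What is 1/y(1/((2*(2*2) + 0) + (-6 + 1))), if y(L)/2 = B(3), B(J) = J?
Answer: ⅙ ≈ 0.16667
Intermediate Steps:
y(L) = 6 (y(L) = 2*3 = 6)
1/y(1/((2*(2*2) + 0) + (-6 + 1))) = 1/6 = ⅙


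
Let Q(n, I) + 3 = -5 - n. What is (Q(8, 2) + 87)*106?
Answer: 7526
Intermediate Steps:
Q(n, I) = -8 - n (Q(n, I) = -3 + (-5 - n) = -8 - n)
(Q(8, 2) + 87)*106 = ((-8 - 1*8) + 87)*106 = ((-8 - 8) + 87)*106 = (-16 + 87)*106 = 71*106 = 7526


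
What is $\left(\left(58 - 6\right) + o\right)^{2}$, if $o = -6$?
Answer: $2116$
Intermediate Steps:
$\left(\left(58 - 6\right) + o\right)^{2} = \left(\left(58 - 6\right) - 6\right)^{2} = \left(52 - 6\right)^{2} = 46^{2} = 2116$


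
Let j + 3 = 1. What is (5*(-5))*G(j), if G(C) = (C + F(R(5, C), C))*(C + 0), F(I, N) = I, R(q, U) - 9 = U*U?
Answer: 550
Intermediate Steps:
j = -2 (j = -3 + 1 = -2)
R(q, U) = 9 + U² (R(q, U) = 9 + U*U = 9 + U²)
G(C) = C*(9 + C + C²) (G(C) = (C + (9 + C²))*(C + 0) = (9 + C + C²)*C = C*(9 + C + C²))
(5*(-5))*G(j) = (5*(-5))*(-2*(9 - 2 + (-2)²)) = -(-50)*(9 - 2 + 4) = -(-50)*11 = -25*(-22) = 550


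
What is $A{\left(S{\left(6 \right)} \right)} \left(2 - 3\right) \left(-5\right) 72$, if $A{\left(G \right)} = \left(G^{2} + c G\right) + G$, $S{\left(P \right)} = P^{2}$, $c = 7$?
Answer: $570240$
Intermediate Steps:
$A{\left(G \right)} = G^{2} + 8 G$ ($A{\left(G \right)} = \left(G^{2} + 7 G\right) + G = G^{2} + 8 G$)
$A{\left(S{\left(6 \right)} \right)} \left(2 - 3\right) \left(-5\right) 72 = 6^{2} \left(8 + 6^{2}\right) \left(2 - 3\right) \left(-5\right) 72 = 36 \left(8 + 36\right) \left(\left(-1\right) \left(-5\right)\right) 72 = 36 \cdot 44 \cdot 5 \cdot 72 = 1584 \cdot 5 \cdot 72 = 7920 \cdot 72 = 570240$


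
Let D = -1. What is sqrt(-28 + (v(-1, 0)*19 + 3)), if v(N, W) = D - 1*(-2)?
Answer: I*sqrt(6) ≈ 2.4495*I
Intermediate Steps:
v(N, W) = 1 (v(N, W) = -1 - 1*(-2) = -1 + 2 = 1)
sqrt(-28 + (v(-1, 0)*19 + 3)) = sqrt(-28 + (1*19 + 3)) = sqrt(-28 + (19 + 3)) = sqrt(-28 + 22) = sqrt(-6) = I*sqrt(6)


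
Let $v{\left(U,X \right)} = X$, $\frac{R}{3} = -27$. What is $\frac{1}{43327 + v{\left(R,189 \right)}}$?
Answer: $\frac{1}{43516} \approx 2.298 \cdot 10^{-5}$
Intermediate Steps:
$R = -81$ ($R = 3 \left(-27\right) = -81$)
$\frac{1}{43327 + v{\left(R,189 \right)}} = \frac{1}{43327 + 189} = \frac{1}{43516}$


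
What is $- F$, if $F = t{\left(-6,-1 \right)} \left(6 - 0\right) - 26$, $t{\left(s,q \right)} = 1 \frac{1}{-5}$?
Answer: $\frac{136}{5} \approx 27.2$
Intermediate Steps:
$t{\left(s,q \right)} = - \frac{1}{5}$ ($t{\left(s,q \right)} = 1 \left(- \frac{1}{5}\right) = - \frac{1}{5}$)
$F = - \frac{136}{5}$ ($F = - \frac{6 - 0}{5} - 26 = - \frac{6 + 0}{5} - 26 = \left(- \frac{1}{5}\right) 6 - 26 = - \frac{6}{5} - 26 = - \frac{136}{5} \approx -27.2$)
$- F = \left(-1\right) \left(- \frac{136}{5}\right) = \frac{136}{5}$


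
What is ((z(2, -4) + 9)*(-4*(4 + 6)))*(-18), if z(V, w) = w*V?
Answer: 720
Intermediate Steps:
z(V, w) = V*w
((z(2, -4) + 9)*(-4*(4 + 6)))*(-18) = ((2*(-4) + 9)*(-4*(4 + 6)))*(-18) = ((-8 + 9)*(-4*10))*(-18) = (1*(-40))*(-18) = -40*(-18) = 720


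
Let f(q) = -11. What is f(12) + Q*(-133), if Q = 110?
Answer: -14641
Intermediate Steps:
f(12) + Q*(-133) = -11 + 110*(-133) = -11 - 14630 = -14641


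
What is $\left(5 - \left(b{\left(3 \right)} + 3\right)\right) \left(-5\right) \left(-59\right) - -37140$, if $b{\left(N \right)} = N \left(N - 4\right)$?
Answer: $38615$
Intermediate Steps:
$b{\left(N \right)} = N \left(-4 + N\right)$
$\left(5 - \left(b{\left(3 \right)} + 3\right)\right) \left(-5\right) \left(-59\right) - -37140 = \left(5 - \left(3 \left(-4 + 3\right) + 3\right)\right) \left(-5\right) \left(-59\right) - -37140 = \left(5 - \left(3 \left(-1\right) + 3\right)\right) \left(-5\right) \left(-59\right) + 37140 = \left(5 - \left(-3 + 3\right)\right) \left(-5\right) \left(-59\right) + 37140 = \left(5 - 0\right) \left(-5\right) \left(-59\right) + 37140 = \left(5 + 0\right) \left(-5\right) \left(-59\right) + 37140 = 5 \left(-5\right) \left(-59\right) + 37140 = \left(-25\right) \left(-59\right) + 37140 = 1475 + 37140 = 38615$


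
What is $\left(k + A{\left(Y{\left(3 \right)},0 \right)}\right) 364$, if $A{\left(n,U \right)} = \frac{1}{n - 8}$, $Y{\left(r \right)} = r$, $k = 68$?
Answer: $\frac{123396}{5} \approx 24679.0$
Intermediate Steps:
$A{\left(n,U \right)} = \frac{1}{-8 + n}$
$\left(k + A{\left(Y{\left(3 \right)},0 \right)}\right) 364 = \left(68 + \frac{1}{-8 + 3}\right) 364 = \left(68 + \frac{1}{-5}\right) 364 = \left(68 - \frac{1}{5}\right) 364 = \frac{339}{5} \cdot 364 = \frac{123396}{5}$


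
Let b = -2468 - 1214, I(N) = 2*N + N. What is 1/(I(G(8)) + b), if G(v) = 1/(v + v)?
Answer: -16/58909 ≈ -0.00027161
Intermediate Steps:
G(v) = 1/(2*v)
I(N) = 3*N
b = -3682
1/(I(G(8)) + b) = 1/(3*((½)/8) - 3682) = 1/(3*((½)*(⅛)) - 3682) = 1/(3*(1/16) - 3682) = 1/(3/16 - 3682) = 1/(-58909/16) = -16/58909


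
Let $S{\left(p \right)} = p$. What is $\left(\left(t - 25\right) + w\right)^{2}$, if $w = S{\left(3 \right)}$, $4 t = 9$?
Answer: $\frac{6241}{16} \approx 390.06$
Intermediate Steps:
$t = \frac{9}{4}$ ($t = \frac{1}{4} \cdot 9 = \frac{9}{4} \approx 2.25$)
$w = 3$
$\left(\left(t - 25\right) + w\right)^{2} = \left(\left(\frac{9}{4} - 25\right) + 3\right)^{2} = \left(- \frac{91}{4} + 3\right)^{2} = \left(- \frac{79}{4}\right)^{2} = \frac{6241}{16}$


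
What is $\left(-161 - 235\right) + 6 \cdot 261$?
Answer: $1170$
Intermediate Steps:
$\left(-161 - 235\right) + 6 \cdot 261 = \left(-161 - 235\right) + 1566 = -396 + 1566 = 1170$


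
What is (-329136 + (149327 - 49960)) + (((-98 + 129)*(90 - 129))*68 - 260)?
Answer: -312241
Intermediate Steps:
(-329136 + (149327 - 49960)) + (((-98 + 129)*(90 - 129))*68 - 260) = (-329136 + 99367) + ((31*(-39))*68 - 260) = -229769 + (-1209*68 - 260) = -229769 + (-82212 - 260) = -229769 - 82472 = -312241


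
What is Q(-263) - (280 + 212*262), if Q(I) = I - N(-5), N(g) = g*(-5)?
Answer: -56112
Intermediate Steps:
N(g) = -5*g
Q(I) = -25 + I (Q(I) = I - (-5)*(-5) = I - 1*25 = I - 25 = -25 + I)
Q(-263) - (280 + 212*262) = (-25 - 263) - (280 + 212*262) = -288 - (280 + 55544) = -288 - 1*55824 = -288 - 55824 = -56112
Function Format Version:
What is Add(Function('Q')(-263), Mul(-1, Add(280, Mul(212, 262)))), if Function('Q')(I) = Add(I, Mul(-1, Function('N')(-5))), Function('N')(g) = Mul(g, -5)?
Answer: -56112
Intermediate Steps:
Function('N')(g) = Mul(-5, g)
Function('Q')(I) = Add(-25, I) (Function('Q')(I) = Add(I, Mul(-1, Mul(-5, -5))) = Add(I, Mul(-1, 25)) = Add(I, -25) = Add(-25, I))
Add(Function('Q')(-263), Mul(-1, Add(280, Mul(212, 262)))) = Add(Add(-25, -263), Mul(-1, Add(280, Mul(212, 262)))) = Add(-288, Mul(-1, Add(280, 55544))) = Add(-288, Mul(-1, 55824)) = Add(-288, -55824) = -56112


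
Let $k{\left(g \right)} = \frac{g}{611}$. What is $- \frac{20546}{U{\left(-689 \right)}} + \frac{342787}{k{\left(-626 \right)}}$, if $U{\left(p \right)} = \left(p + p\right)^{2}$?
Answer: $- \frac{49713462866673}{148587673} \approx -3.3457 \cdot 10^{5}$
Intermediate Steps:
$k{\left(g \right)} = \frac{g}{611}$ ($k{\left(g \right)} = g \frac{1}{611} = \frac{g}{611}$)
$U{\left(p \right)} = 4 p^{2}$ ($U{\left(p \right)} = \left(2 p\right)^{2} = 4 p^{2}$)
$- \frac{20546}{U{\left(-689 \right)}} + \frac{342787}{k{\left(-626 \right)}} = - \frac{20546}{4 \left(-689\right)^{2}} + \frac{342787}{\frac{1}{611} \left(-626\right)} = - \frac{20546}{4 \cdot 474721} + \frac{342787}{- \frac{626}{611}} = - \frac{20546}{1898884} + 342787 \left(- \frac{611}{626}\right) = \left(-20546\right) \frac{1}{1898884} - \frac{209442857}{626} = - \frac{10273}{949442} - \frac{209442857}{626} = - \frac{49713462866673}{148587673}$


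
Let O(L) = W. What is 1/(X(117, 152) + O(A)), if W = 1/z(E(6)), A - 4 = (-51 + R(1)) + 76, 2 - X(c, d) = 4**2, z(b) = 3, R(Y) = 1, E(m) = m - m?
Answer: -3/41 ≈ -0.073171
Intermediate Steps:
E(m) = 0
X(c, d) = -14 (X(c, d) = 2 - 1*4**2 = 2 - 1*16 = 2 - 16 = -14)
A = 30 (A = 4 + ((-51 + 1) + 76) = 4 + (-50 + 76) = 4 + 26 = 30)
W = 1/3 ≈ 0.33333
O(L) = 1/3
1/(X(117, 152) + O(A)) = 1/(-14 + 1/3) = 1/(-41/3) = -3/41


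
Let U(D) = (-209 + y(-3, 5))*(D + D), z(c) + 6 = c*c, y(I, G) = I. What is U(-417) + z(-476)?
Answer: 403378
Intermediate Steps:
z(c) = -6 + c² (z(c) = -6 + c*c = -6 + c²)
U(D) = -424*D (U(D) = (-209 - 3)*(D + D) = -424*D)
U(-417) + z(-476) = -424*(-417) + (-6 + (-476)²) = 176808 + (-6 + 226576) = 176808 + 226570 = 403378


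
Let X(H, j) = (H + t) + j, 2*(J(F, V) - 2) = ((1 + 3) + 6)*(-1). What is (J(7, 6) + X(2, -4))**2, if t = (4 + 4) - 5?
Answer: 4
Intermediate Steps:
t = 3 (t = 8 - 5 = 3)
J(F, V) = -3 (J(F, V) = 2 + (((1 + 3) + 6)*(-1))/2 = 2 + ((4 + 6)*(-1))/2 = 2 + (10*(-1))/2 = 2 + (1/2)*(-10) = 2 - 5 = -3)
X(H, j) = 3 + H + j (X(H, j) = (H + 3) + j = (3 + H) + j = 3 + H + j)
(J(7, 6) + X(2, -4))**2 = (-3 + (3 + 2 - 4))**2 = (-3 + 1)**2 = (-2)**2 = 4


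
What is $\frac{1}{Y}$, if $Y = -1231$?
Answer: $- \frac{1}{1231} \approx -0.00081235$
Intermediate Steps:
$\frac{1}{Y} = \frac{1}{-1231} = - \frac{1}{1231}$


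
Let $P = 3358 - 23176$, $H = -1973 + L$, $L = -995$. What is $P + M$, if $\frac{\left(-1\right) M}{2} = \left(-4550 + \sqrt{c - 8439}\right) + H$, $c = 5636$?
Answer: $-4782 - 2 i \sqrt{2803} \approx -4782.0 - 105.89 i$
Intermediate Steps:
$H = -2968$ ($H = -1973 - 995 = -2968$)
$P = -19818$
$M = 15036 - 2 i \sqrt{2803}$ ($M = - 2 \left(\left(-4550 + \sqrt{5636 - 8439}\right) - 2968\right) = - 2 \left(\left(-4550 + \sqrt{-2803}\right) - 2968\right) = - 2 \left(\left(-4550 + i \sqrt{2803}\right) - 2968\right) = - 2 \left(-7518 + i \sqrt{2803}\right) = 15036 - 2 i \sqrt{2803} \approx 15036.0 - 105.89 i$)
$P + M = -19818 + \left(15036 - 2 i \sqrt{2803}\right) = -4782 - 2 i \sqrt{2803}$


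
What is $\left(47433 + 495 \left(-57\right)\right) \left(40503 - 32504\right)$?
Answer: $153724782$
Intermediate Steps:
$\left(47433 + 495 \left(-57\right)\right) \left(40503 - 32504\right) = \left(47433 - 28215\right) 7999 = 19218 \cdot 7999 = 153724782$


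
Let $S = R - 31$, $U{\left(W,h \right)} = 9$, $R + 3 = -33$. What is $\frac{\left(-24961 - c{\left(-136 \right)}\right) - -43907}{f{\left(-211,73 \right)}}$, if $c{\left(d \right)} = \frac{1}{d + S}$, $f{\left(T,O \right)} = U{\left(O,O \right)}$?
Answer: $\frac{1282013}{609} \approx 2105.1$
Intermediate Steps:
$R = -36$ ($R = -3 - 33 = -36$)
$f{\left(T,O \right)} = 9$
$S = -67$ ($S = -36 - 31 = -67$)
$c{\left(d \right)} = \frac{1}{-67 + d}$ ($c{\left(d \right)} = \frac{1}{d - 67} = \frac{1}{-67 + d}$)
$\frac{\left(-24961 - c{\left(-136 \right)}\right) - -43907}{f{\left(-211,73 \right)}} = \frac{\left(-24961 - \frac{1}{-67 - 136}\right) - -43907}{9} = \left(\left(-24961 - \frac{1}{-203}\right) + 43907\right) \frac{1}{9} = \left(\left(-24961 - - \frac{1}{203}\right) + 43907\right) \frac{1}{9} = \left(\left(-24961 + \frac{1}{203}\right) + 43907\right) \frac{1}{9} = \left(- \frac{5067082}{203} + 43907\right) \frac{1}{9} = \frac{3846039}{203} \cdot \frac{1}{9} = \frac{1282013}{609}$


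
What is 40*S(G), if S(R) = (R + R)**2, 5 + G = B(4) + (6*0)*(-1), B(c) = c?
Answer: 160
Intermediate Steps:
G = -1 (G = -5 + (4 + (6*0)*(-1)) = -5 + (4 + 0*(-1)) = -5 + (4 + 0) = -5 + 4 = -1)
S(R) = 4*R**2 (S(R) = (2*R)**2 = 4*R**2)
40*S(G) = 40*(4*(-1)**2) = 40*(4*1) = 40*4 = 160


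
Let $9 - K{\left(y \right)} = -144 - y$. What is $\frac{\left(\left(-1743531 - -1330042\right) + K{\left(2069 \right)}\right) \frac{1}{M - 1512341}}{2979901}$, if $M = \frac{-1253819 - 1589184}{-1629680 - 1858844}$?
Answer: $\frac{478238266636}{5240488695580414527} \approx 9.1258 \cdot 10^{-8}$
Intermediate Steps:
$K{\left(y \right)} = 153 + y$ ($K{\left(y \right)} = 9 - \left(-144 - y\right) = 9 + \left(144 + y\right) = 153 + y$)
$M = \frac{2843003}{3488524}$ ($M = - \frac{2843003}{-3488524} = \left(-2843003\right) \left(- \frac{1}{3488524}\right) = \frac{2843003}{3488524} \approx 0.81496$)
$\frac{\left(\left(-1743531 - -1330042\right) + K{\left(2069 \right)}\right) \frac{1}{M - 1512341}}{2979901} = \frac{\left(\left(-1743531 - -1330042\right) + \left(153 + 2069\right)\right) \frac{1}{\frac{2843003}{3488524} - 1512341}}{2979901} = \frac{\left(-1743531 + 1330042\right) + 2222}{- \frac{5275835031681}{3488524}} \cdot \frac{1}{2979901} = \left(-413489 + 2222\right) \left(- \frac{3488524}{5275835031681}\right) \frac{1}{2979901} = \left(-411267\right) \left(- \frac{3488524}{5275835031681}\right) \frac{1}{2979901} = \frac{478238266636}{1758611677227} \cdot \frac{1}{2979901} = \frac{478238266636}{5240488695580414527}$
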